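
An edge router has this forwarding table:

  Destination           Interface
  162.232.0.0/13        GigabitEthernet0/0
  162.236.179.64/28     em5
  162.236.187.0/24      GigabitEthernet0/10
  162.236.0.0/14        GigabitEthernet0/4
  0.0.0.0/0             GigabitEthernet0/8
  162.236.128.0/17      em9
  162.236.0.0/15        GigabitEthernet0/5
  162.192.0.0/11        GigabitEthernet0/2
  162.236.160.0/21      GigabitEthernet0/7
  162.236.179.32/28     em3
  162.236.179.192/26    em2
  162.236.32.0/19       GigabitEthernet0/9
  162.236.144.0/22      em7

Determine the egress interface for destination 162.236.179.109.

em9

Routes whose prefix contains 162.236.179.109:
  0.0.0.0/0 (default, matches everything) -> GigabitEthernet0/8
  162.232.0.0/13 (162.232.0.0 - 162.239.255.255) -> GigabitEthernet0/0
  162.236.0.0/14 (162.236.0.0 - 162.239.255.255) -> GigabitEthernet0/4
  162.236.0.0/15 (162.236.0.0 - 162.237.255.255) -> GigabitEthernet0/5
  162.236.128.0/17 (162.236.128.0 - 162.236.255.255) -> em9
More-specific entries that do NOT match:
  162.236.179.64/28 (162.236.179.64 - 162.236.179.79) does not contain 162.236.179.109
  162.236.179.32/28 (162.236.179.32 - 162.236.179.47) does not contain 162.236.179.109
  162.236.179.192/26 (162.236.179.192 - 162.236.179.255) does not contain 162.236.179.109
  162.236.187.0/24 (162.236.187.0 - 162.236.187.255) does not contain 162.236.179.109
  162.236.144.0/22 (162.236.144.0 - 162.236.147.255) does not contain 162.236.179.109
  162.236.160.0/21 (162.236.160.0 - 162.236.167.255) does not contain 162.236.179.109
  162.236.32.0/19 (162.236.32.0 - 162.236.63.255) does not contain 162.236.179.109
Longest matching prefix is /17 -> interface em9.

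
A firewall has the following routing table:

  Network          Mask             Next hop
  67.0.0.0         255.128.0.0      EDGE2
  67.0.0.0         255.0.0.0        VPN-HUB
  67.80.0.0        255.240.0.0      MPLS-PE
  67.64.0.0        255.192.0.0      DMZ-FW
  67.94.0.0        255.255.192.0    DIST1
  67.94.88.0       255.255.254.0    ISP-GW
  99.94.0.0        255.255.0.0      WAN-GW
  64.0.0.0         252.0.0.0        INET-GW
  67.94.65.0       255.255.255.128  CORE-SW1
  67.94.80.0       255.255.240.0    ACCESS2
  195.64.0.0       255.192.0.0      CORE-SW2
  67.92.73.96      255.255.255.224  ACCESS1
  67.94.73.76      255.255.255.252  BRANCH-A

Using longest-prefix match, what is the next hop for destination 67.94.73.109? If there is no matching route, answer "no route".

MPLS-PE

Routes whose prefix contains 67.94.73.109:
  64.0.0.0/6 (64.0.0.0 - 67.255.255.255) -> INET-GW
  67.0.0.0/8 (67.0.0.0 - 67.255.255.255) -> VPN-HUB
  67.0.0.0/9 (67.0.0.0 - 67.127.255.255) -> EDGE2
  67.64.0.0/10 (67.64.0.0 - 67.127.255.255) -> DMZ-FW
  67.80.0.0/12 (67.80.0.0 - 67.95.255.255) -> MPLS-PE
More-specific entries that do NOT match:
  67.94.73.76/30 (67.94.73.76 - 67.94.73.79) does not contain 67.94.73.109
  67.92.73.96/27 (67.92.73.96 - 67.92.73.127) does not contain 67.94.73.109
  67.94.65.0/25 (67.94.65.0 - 67.94.65.127) does not contain 67.94.73.109
  67.94.88.0/23 (67.94.88.0 - 67.94.89.255) does not contain 67.94.73.109
  67.94.80.0/20 (67.94.80.0 - 67.94.95.255) does not contain 67.94.73.109
  67.94.0.0/18 (67.94.0.0 - 67.94.63.255) does not contain 67.94.73.109
  99.94.0.0/16 (99.94.0.0 - 99.94.255.255) does not contain 67.94.73.109
Longest matching prefix is /12 -> next hop MPLS-PE.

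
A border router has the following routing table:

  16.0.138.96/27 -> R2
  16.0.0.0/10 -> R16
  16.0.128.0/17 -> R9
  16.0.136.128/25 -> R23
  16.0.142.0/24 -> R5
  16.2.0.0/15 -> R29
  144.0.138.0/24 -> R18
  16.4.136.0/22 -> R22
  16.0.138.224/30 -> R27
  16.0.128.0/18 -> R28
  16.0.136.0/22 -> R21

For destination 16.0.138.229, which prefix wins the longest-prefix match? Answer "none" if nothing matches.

16.0.136.0/22

Entries matching 16.0.138.229:
  16.0.0.0/10 (16.0.0.0 - 16.63.255.255)
  16.0.128.0/17 (16.0.128.0 - 16.0.255.255)
  16.0.128.0/18 (16.0.128.0 - 16.0.191.255)
  16.0.136.0/22 (16.0.136.0 - 16.0.139.255)
Most specific is 16.0.136.0/22.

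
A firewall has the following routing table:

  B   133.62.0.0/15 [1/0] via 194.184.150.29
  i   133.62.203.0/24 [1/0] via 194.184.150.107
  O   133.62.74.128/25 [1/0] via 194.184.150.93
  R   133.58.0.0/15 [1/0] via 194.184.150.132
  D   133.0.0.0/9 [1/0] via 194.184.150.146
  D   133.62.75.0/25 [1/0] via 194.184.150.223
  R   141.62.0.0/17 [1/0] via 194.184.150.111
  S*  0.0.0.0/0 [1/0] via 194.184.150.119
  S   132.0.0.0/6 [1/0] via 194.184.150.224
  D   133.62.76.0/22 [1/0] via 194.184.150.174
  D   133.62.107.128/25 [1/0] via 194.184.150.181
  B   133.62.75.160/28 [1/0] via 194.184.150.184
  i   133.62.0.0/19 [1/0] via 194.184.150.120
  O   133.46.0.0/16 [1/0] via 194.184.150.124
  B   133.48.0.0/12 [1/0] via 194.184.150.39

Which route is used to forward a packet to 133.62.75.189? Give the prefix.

133.62.0.0/15

Entries matching 133.62.75.189:
  0.0.0.0/0 (default, matches everything)
  132.0.0.0/6 (132.0.0.0 - 135.255.255.255)
  133.0.0.0/9 (133.0.0.0 - 133.127.255.255)
  133.48.0.0/12 (133.48.0.0 - 133.63.255.255)
  133.62.0.0/15 (133.62.0.0 - 133.63.255.255)
Most specific is 133.62.0.0/15.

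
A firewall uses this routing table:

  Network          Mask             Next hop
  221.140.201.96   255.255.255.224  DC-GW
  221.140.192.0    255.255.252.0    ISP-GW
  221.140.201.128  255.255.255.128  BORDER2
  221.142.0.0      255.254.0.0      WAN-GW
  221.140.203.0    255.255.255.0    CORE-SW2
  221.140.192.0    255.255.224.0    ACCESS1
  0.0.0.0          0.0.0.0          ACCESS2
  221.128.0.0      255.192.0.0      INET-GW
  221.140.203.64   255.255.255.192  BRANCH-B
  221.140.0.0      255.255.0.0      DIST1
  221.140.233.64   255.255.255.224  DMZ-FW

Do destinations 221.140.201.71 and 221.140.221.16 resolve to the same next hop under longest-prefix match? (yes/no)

221.140.201.71: longest match 221.140.192.0/19 -> ACCESS1
221.140.221.16: longest match 221.140.192.0/19 -> ACCESS1

yes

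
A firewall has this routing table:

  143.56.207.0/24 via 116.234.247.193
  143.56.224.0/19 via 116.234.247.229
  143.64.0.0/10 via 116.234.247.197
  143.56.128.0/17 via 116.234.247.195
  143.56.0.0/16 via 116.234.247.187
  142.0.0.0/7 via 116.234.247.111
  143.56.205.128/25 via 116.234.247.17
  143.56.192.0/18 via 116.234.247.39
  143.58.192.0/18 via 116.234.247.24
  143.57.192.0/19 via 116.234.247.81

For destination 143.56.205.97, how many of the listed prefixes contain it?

Prefixes containing 143.56.205.97:
  142.0.0.0/7 (142.0.0.0 - 143.255.255.255)
  143.56.0.0/16 (143.56.0.0 - 143.56.255.255)
  143.56.128.0/17 (143.56.128.0 - 143.56.255.255)
  143.56.192.0/18 (143.56.192.0 - 143.56.255.255)
Total matching entries: 4.

4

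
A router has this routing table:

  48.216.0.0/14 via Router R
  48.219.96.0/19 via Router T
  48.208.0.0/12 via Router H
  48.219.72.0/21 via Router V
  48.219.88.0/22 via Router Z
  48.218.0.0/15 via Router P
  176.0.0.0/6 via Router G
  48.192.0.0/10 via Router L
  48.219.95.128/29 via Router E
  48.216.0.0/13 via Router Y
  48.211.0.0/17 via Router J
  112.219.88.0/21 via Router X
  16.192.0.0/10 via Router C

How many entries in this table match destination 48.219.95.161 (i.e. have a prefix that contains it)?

Prefixes containing 48.219.95.161:
  48.192.0.0/10 (48.192.0.0 - 48.255.255.255)
  48.208.0.0/12 (48.208.0.0 - 48.223.255.255)
  48.216.0.0/13 (48.216.0.0 - 48.223.255.255)
  48.216.0.0/14 (48.216.0.0 - 48.219.255.255)
  48.218.0.0/15 (48.218.0.0 - 48.219.255.255)
Total matching entries: 5.

5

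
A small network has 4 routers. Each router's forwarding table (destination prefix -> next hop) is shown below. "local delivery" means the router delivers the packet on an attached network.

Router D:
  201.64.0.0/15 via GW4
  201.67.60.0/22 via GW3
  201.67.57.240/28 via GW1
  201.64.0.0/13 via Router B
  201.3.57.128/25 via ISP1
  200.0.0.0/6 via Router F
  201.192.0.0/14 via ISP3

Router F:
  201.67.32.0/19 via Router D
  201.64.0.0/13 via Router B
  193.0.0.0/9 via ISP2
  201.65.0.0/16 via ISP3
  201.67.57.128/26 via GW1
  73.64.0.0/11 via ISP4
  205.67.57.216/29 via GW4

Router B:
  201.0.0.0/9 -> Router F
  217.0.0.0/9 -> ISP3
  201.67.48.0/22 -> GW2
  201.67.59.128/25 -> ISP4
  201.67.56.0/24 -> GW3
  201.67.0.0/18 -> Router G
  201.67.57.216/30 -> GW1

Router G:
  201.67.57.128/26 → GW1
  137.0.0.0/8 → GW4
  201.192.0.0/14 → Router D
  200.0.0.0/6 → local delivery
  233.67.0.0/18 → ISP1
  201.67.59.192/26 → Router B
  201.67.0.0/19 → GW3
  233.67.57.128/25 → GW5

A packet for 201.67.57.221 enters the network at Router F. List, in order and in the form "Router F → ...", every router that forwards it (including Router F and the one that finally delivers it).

Router F → Router D → Router B → Router G

At Router F: longest match for 201.67.57.221 is 201.67.32.0/19 -> Router D
At Router D: longest match for 201.67.57.221 is 201.64.0.0/13 -> Router B
At Router B: longest match for 201.67.57.221 is 201.67.0.0/18 -> Router G
At Router G: longest match for 201.67.57.221 is 200.0.0.0/6 -> local delivery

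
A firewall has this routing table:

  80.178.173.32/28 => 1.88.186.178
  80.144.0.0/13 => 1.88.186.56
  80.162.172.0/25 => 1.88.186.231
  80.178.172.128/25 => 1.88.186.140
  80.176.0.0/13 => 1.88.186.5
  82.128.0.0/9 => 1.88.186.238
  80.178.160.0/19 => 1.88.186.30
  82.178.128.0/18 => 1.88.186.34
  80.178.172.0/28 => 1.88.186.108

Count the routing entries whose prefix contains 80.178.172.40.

2

Prefixes containing 80.178.172.40:
  80.176.0.0/13 (80.176.0.0 - 80.183.255.255)
  80.178.160.0/19 (80.178.160.0 - 80.178.191.255)
Total matching entries: 2.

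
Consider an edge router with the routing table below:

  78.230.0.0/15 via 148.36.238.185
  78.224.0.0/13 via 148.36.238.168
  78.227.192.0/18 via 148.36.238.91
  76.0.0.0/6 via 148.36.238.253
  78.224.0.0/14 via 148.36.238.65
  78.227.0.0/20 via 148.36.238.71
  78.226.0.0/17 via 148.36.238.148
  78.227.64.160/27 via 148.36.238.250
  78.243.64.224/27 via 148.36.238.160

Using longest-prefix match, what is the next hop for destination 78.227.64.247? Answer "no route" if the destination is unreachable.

148.36.238.65

Routes whose prefix contains 78.227.64.247:
  76.0.0.0/6 (76.0.0.0 - 79.255.255.255) -> 148.36.238.253
  78.224.0.0/13 (78.224.0.0 - 78.231.255.255) -> 148.36.238.168
  78.224.0.0/14 (78.224.0.0 - 78.227.255.255) -> 148.36.238.65
More-specific entries that do NOT match:
  78.227.64.160/27 (78.227.64.160 - 78.227.64.191) does not contain 78.227.64.247
  78.243.64.224/27 (78.243.64.224 - 78.243.64.255) does not contain 78.227.64.247
  78.227.0.0/20 (78.227.0.0 - 78.227.15.255) does not contain 78.227.64.247
  78.227.192.0/18 (78.227.192.0 - 78.227.255.255) does not contain 78.227.64.247
  78.226.0.0/17 (78.226.0.0 - 78.226.127.255) does not contain 78.227.64.247
  78.230.0.0/15 (78.230.0.0 - 78.231.255.255) does not contain 78.227.64.247
Longest matching prefix is /14 -> next hop 148.36.238.65.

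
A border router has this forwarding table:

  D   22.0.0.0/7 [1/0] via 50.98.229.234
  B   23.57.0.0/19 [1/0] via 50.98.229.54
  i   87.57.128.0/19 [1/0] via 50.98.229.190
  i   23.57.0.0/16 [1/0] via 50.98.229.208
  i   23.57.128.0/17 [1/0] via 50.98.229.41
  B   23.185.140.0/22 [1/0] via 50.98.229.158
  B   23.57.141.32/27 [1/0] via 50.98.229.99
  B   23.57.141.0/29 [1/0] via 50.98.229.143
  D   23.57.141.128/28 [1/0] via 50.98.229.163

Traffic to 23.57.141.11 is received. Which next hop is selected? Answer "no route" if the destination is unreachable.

50.98.229.41

Routes whose prefix contains 23.57.141.11:
  22.0.0.0/7 (22.0.0.0 - 23.255.255.255) -> 50.98.229.234
  23.57.0.0/16 (23.57.0.0 - 23.57.255.255) -> 50.98.229.208
  23.57.128.0/17 (23.57.128.0 - 23.57.255.255) -> 50.98.229.41
More-specific entries that do NOT match:
  23.57.141.0/29 (23.57.141.0 - 23.57.141.7) does not contain 23.57.141.11
  23.57.141.128/28 (23.57.141.128 - 23.57.141.143) does not contain 23.57.141.11
  23.57.141.32/27 (23.57.141.32 - 23.57.141.63) does not contain 23.57.141.11
  23.185.140.0/22 (23.185.140.0 - 23.185.143.255) does not contain 23.57.141.11
  23.57.0.0/19 (23.57.0.0 - 23.57.31.255) does not contain 23.57.141.11
  87.57.128.0/19 (87.57.128.0 - 87.57.159.255) does not contain 23.57.141.11
Longest matching prefix is /17 -> next hop 50.98.229.41.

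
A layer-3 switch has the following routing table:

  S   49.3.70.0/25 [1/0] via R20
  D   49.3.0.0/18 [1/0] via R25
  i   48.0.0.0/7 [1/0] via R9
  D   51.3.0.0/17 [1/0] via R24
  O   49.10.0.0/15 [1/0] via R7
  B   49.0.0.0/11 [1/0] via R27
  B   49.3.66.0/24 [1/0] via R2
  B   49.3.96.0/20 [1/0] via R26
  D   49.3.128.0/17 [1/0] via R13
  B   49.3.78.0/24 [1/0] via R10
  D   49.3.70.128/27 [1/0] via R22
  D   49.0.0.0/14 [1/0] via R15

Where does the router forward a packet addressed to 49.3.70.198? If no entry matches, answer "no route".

Routes whose prefix contains 49.3.70.198:
  48.0.0.0/7 (48.0.0.0 - 49.255.255.255) -> R9
  49.0.0.0/11 (49.0.0.0 - 49.31.255.255) -> R27
  49.0.0.0/14 (49.0.0.0 - 49.3.255.255) -> R15
More-specific entries that do NOT match:
  49.3.70.128/27 (49.3.70.128 - 49.3.70.159) does not contain 49.3.70.198
  49.3.70.0/25 (49.3.70.0 - 49.3.70.127) does not contain 49.3.70.198
  49.3.66.0/24 (49.3.66.0 - 49.3.66.255) does not contain 49.3.70.198
  49.3.78.0/24 (49.3.78.0 - 49.3.78.255) does not contain 49.3.70.198
  49.3.96.0/20 (49.3.96.0 - 49.3.111.255) does not contain 49.3.70.198
  49.3.0.0/18 (49.3.0.0 - 49.3.63.255) does not contain 49.3.70.198
  51.3.0.0/17 (51.3.0.0 - 51.3.127.255) does not contain 49.3.70.198
  49.3.128.0/17 (49.3.128.0 - 49.3.255.255) does not contain 49.3.70.198
  49.10.0.0/15 (49.10.0.0 - 49.11.255.255) does not contain 49.3.70.198
Longest matching prefix is /14 -> next hop R15.

R15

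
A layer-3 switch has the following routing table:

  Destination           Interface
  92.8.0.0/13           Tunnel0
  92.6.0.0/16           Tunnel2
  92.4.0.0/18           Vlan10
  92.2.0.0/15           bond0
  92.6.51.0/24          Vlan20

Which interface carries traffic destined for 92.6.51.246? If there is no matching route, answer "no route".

Vlan20

Routes whose prefix contains 92.6.51.246:
  92.6.0.0/16 (92.6.0.0 - 92.6.255.255) -> Tunnel2
  92.6.51.0/24 (92.6.51.0 - 92.6.51.255) -> Vlan20
Longest matching prefix is /24 -> interface Vlan20.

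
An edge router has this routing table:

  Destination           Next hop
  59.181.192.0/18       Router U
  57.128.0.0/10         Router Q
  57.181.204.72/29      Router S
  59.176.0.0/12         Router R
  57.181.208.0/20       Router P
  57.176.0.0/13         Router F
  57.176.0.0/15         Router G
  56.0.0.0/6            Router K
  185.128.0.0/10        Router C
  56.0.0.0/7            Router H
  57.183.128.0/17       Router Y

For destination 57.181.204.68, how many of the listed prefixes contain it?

Prefixes containing 57.181.204.68:
  56.0.0.0/6 (56.0.0.0 - 59.255.255.255)
  56.0.0.0/7 (56.0.0.0 - 57.255.255.255)
  57.128.0.0/10 (57.128.0.0 - 57.191.255.255)
  57.176.0.0/13 (57.176.0.0 - 57.183.255.255)
Total matching entries: 4.

4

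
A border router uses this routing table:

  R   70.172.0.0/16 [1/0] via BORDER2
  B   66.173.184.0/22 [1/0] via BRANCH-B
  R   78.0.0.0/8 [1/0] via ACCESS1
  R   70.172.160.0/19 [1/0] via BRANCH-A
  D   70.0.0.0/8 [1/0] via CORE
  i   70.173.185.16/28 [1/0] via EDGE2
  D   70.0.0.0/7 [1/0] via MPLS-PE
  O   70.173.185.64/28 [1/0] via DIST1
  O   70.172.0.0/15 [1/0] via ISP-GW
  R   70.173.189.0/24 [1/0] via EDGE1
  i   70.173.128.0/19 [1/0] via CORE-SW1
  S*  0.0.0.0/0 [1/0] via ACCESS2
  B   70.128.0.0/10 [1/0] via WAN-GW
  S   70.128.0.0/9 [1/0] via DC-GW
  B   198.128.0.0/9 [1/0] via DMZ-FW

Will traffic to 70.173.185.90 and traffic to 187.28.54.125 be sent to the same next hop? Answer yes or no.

70.173.185.90: longest match 70.172.0.0/15 -> ISP-GW
187.28.54.125: longest match 0.0.0.0/0 -> ACCESS2

no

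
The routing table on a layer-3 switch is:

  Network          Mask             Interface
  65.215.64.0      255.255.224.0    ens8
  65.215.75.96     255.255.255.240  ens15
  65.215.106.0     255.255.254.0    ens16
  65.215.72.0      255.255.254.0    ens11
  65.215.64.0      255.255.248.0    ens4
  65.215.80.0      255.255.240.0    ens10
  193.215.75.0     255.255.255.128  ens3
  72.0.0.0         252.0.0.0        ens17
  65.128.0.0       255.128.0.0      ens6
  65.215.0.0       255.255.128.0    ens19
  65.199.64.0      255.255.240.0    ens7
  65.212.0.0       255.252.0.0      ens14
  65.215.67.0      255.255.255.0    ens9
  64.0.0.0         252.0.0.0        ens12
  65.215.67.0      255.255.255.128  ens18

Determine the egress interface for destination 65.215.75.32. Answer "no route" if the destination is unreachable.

Routes whose prefix contains 65.215.75.32:
  64.0.0.0/6 (64.0.0.0 - 67.255.255.255) -> ens12
  65.128.0.0/9 (65.128.0.0 - 65.255.255.255) -> ens6
  65.212.0.0/14 (65.212.0.0 - 65.215.255.255) -> ens14
  65.215.0.0/17 (65.215.0.0 - 65.215.127.255) -> ens19
  65.215.64.0/19 (65.215.64.0 - 65.215.95.255) -> ens8
More-specific entries that do NOT match:
  65.215.75.96/28 (65.215.75.96 - 65.215.75.111) does not contain 65.215.75.32
  193.215.75.0/25 (193.215.75.0 - 193.215.75.127) does not contain 65.215.75.32
  65.215.67.0/25 (65.215.67.0 - 65.215.67.127) does not contain 65.215.75.32
  65.215.67.0/24 (65.215.67.0 - 65.215.67.255) does not contain 65.215.75.32
  65.215.106.0/23 (65.215.106.0 - 65.215.107.255) does not contain 65.215.75.32
  65.215.72.0/23 (65.215.72.0 - 65.215.73.255) does not contain 65.215.75.32
  65.215.64.0/21 (65.215.64.0 - 65.215.71.255) does not contain 65.215.75.32
  65.215.80.0/20 (65.215.80.0 - 65.215.95.255) does not contain 65.215.75.32
  65.199.64.0/20 (65.199.64.0 - 65.199.79.255) does not contain 65.215.75.32
Longest matching prefix is /19 -> interface ens8.

ens8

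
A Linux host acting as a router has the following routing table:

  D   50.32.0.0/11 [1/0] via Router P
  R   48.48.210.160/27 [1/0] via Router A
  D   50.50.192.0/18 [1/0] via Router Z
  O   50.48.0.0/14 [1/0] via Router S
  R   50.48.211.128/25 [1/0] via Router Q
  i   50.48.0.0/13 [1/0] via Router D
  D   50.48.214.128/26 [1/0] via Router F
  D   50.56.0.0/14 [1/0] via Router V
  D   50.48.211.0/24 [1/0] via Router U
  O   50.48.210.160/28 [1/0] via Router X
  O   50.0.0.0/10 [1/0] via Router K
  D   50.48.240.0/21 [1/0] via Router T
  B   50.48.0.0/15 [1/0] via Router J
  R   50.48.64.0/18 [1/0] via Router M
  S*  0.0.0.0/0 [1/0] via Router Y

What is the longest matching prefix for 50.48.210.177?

50.48.0.0/15

Entries matching 50.48.210.177:
  0.0.0.0/0 (default, matches everything)
  50.0.0.0/10 (50.0.0.0 - 50.63.255.255)
  50.32.0.0/11 (50.32.0.0 - 50.63.255.255)
  50.48.0.0/13 (50.48.0.0 - 50.55.255.255)
  50.48.0.0/14 (50.48.0.0 - 50.51.255.255)
  50.48.0.0/15 (50.48.0.0 - 50.49.255.255)
Most specific is 50.48.0.0/15.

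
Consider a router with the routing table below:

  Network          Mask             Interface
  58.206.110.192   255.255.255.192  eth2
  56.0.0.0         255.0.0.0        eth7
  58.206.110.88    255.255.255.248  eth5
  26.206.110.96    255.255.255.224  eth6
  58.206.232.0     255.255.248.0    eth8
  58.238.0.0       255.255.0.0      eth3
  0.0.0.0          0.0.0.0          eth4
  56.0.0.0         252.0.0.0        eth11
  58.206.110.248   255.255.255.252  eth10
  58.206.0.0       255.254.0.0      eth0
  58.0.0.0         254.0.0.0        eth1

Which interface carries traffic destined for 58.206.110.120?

Routes whose prefix contains 58.206.110.120:
  0.0.0.0/0 (default, matches everything) -> eth4
  56.0.0.0/6 (56.0.0.0 - 59.255.255.255) -> eth11
  58.0.0.0/7 (58.0.0.0 - 59.255.255.255) -> eth1
  58.206.0.0/15 (58.206.0.0 - 58.207.255.255) -> eth0
More-specific entries that do NOT match:
  58.206.110.248/30 (58.206.110.248 - 58.206.110.251) does not contain 58.206.110.120
  58.206.110.88/29 (58.206.110.88 - 58.206.110.95) does not contain 58.206.110.120
  26.206.110.96/27 (26.206.110.96 - 26.206.110.127) does not contain 58.206.110.120
  58.206.110.192/26 (58.206.110.192 - 58.206.110.255) does not contain 58.206.110.120
  58.206.232.0/21 (58.206.232.0 - 58.206.239.255) does not contain 58.206.110.120
  58.238.0.0/16 (58.238.0.0 - 58.238.255.255) does not contain 58.206.110.120
Longest matching prefix is /15 -> interface eth0.

eth0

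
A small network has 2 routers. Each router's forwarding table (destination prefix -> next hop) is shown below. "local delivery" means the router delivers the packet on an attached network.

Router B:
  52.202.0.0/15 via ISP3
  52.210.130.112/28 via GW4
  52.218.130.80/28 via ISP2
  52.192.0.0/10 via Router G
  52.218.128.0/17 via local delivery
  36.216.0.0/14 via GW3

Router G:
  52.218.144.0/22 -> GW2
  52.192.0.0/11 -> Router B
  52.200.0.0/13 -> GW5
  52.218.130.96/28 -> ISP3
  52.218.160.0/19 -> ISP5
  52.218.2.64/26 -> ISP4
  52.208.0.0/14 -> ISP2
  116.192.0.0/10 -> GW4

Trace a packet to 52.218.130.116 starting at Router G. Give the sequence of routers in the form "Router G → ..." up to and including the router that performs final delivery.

Router G → Router B

At Router G: longest match for 52.218.130.116 is 52.192.0.0/11 -> Router B
At Router B: longest match for 52.218.130.116 is 52.218.128.0/17 -> local delivery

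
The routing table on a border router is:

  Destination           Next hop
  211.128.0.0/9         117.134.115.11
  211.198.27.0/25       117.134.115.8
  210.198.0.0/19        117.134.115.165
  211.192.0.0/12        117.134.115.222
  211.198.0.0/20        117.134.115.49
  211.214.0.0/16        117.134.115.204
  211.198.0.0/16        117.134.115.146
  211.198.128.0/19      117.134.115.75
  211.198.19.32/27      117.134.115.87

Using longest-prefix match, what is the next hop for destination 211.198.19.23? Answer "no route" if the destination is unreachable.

117.134.115.146

Routes whose prefix contains 211.198.19.23:
  211.128.0.0/9 (211.128.0.0 - 211.255.255.255) -> 117.134.115.11
  211.192.0.0/12 (211.192.0.0 - 211.207.255.255) -> 117.134.115.222
  211.198.0.0/16 (211.198.0.0 - 211.198.255.255) -> 117.134.115.146
More-specific entries that do NOT match:
  211.198.19.32/27 (211.198.19.32 - 211.198.19.63) does not contain 211.198.19.23
  211.198.27.0/25 (211.198.27.0 - 211.198.27.127) does not contain 211.198.19.23
  211.198.0.0/20 (211.198.0.0 - 211.198.15.255) does not contain 211.198.19.23
  210.198.0.0/19 (210.198.0.0 - 210.198.31.255) does not contain 211.198.19.23
  211.198.128.0/19 (211.198.128.0 - 211.198.159.255) does not contain 211.198.19.23
Longest matching prefix is /16 -> next hop 117.134.115.146.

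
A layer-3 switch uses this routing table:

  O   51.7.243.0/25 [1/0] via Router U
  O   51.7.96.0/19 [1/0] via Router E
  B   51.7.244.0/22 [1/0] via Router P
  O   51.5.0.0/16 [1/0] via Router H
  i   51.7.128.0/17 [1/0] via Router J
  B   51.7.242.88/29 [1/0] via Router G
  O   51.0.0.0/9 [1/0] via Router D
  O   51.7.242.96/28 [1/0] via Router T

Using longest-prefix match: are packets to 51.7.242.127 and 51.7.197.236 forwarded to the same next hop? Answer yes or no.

yes

51.7.242.127: longest match 51.7.128.0/17 -> Router J
51.7.197.236: longest match 51.7.128.0/17 -> Router J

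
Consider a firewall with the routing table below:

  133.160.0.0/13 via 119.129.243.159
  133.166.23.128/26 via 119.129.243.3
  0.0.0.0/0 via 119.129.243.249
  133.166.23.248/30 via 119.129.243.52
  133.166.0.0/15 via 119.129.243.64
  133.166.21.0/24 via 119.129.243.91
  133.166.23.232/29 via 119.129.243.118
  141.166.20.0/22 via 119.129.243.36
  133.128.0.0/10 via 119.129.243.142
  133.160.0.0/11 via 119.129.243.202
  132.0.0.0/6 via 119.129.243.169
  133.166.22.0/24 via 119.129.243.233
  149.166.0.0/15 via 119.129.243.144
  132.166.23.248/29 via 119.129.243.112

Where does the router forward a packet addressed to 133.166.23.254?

119.129.243.64

Routes whose prefix contains 133.166.23.254:
  0.0.0.0/0 (default, matches everything) -> 119.129.243.249
  132.0.0.0/6 (132.0.0.0 - 135.255.255.255) -> 119.129.243.169
  133.128.0.0/10 (133.128.0.0 - 133.191.255.255) -> 119.129.243.142
  133.160.0.0/11 (133.160.0.0 - 133.191.255.255) -> 119.129.243.202
  133.160.0.0/13 (133.160.0.0 - 133.167.255.255) -> 119.129.243.159
  133.166.0.0/15 (133.166.0.0 - 133.167.255.255) -> 119.129.243.64
More-specific entries that do NOT match:
  133.166.23.248/30 (133.166.23.248 - 133.166.23.251) does not contain 133.166.23.254
  133.166.23.232/29 (133.166.23.232 - 133.166.23.239) does not contain 133.166.23.254
  132.166.23.248/29 (132.166.23.248 - 132.166.23.255) does not contain 133.166.23.254
  133.166.23.128/26 (133.166.23.128 - 133.166.23.191) does not contain 133.166.23.254
  133.166.21.0/24 (133.166.21.0 - 133.166.21.255) does not contain 133.166.23.254
  133.166.22.0/24 (133.166.22.0 - 133.166.22.255) does not contain 133.166.23.254
  141.166.20.0/22 (141.166.20.0 - 141.166.23.255) does not contain 133.166.23.254
Longest matching prefix is /15 -> next hop 119.129.243.64.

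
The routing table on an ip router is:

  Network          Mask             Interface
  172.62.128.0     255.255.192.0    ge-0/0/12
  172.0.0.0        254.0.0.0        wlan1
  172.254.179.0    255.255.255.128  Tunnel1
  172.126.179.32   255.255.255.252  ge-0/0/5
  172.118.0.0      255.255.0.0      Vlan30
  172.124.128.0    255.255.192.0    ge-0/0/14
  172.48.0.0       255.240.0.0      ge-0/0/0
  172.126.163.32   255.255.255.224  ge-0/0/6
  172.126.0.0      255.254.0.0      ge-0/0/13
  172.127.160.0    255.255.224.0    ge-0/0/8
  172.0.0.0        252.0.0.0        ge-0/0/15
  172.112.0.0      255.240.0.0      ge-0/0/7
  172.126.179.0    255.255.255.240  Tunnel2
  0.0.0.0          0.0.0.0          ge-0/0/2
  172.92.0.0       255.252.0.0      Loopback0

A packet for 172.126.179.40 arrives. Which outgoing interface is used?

ge-0/0/13

Routes whose prefix contains 172.126.179.40:
  0.0.0.0/0 (default, matches everything) -> ge-0/0/2
  172.0.0.0/6 (172.0.0.0 - 175.255.255.255) -> ge-0/0/15
  172.0.0.0/7 (172.0.0.0 - 173.255.255.255) -> wlan1
  172.112.0.0/12 (172.112.0.0 - 172.127.255.255) -> ge-0/0/7
  172.126.0.0/15 (172.126.0.0 - 172.127.255.255) -> ge-0/0/13
More-specific entries that do NOT match:
  172.126.179.32/30 (172.126.179.32 - 172.126.179.35) does not contain 172.126.179.40
  172.126.179.0/28 (172.126.179.0 - 172.126.179.15) does not contain 172.126.179.40
  172.126.163.32/27 (172.126.163.32 - 172.126.163.63) does not contain 172.126.179.40
  172.254.179.0/25 (172.254.179.0 - 172.254.179.127) does not contain 172.126.179.40
  172.127.160.0/19 (172.127.160.0 - 172.127.191.255) does not contain 172.126.179.40
  172.62.128.0/18 (172.62.128.0 - 172.62.191.255) does not contain 172.126.179.40
  172.124.128.0/18 (172.124.128.0 - 172.124.191.255) does not contain 172.126.179.40
  172.118.0.0/16 (172.118.0.0 - 172.118.255.255) does not contain 172.126.179.40
Longest matching prefix is /15 -> interface ge-0/0/13.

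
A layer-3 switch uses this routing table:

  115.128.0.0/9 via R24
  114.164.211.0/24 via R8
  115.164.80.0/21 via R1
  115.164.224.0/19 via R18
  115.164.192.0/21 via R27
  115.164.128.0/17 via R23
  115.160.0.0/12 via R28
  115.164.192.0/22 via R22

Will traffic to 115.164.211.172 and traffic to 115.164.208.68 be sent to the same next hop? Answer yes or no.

115.164.211.172: longest match 115.164.128.0/17 -> R23
115.164.208.68: longest match 115.164.128.0/17 -> R23

yes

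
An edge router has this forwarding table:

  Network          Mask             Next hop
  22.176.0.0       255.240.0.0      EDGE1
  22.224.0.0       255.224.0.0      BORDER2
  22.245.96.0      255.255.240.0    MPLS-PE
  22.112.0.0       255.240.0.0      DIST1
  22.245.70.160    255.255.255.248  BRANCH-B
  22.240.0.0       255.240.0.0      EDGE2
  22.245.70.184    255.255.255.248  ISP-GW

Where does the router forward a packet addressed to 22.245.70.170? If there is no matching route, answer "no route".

Routes whose prefix contains 22.245.70.170:
  22.224.0.0/11 (22.224.0.0 - 22.255.255.255) -> BORDER2
  22.240.0.0/12 (22.240.0.0 - 22.255.255.255) -> EDGE2
More-specific entries that do NOT match:
  22.245.70.160/29 (22.245.70.160 - 22.245.70.167) does not contain 22.245.70.170
  22.245.70.184/29 (22.245.70.184 - 22.245.70.191) does not contain 22.245.70.170
  22.245.96.0/20 (22.245.96.0 - 22.245.111.255) does not contain 22.245.70.170
Longest matching prefix is /12 -> next hop EDGE2.

EDGE2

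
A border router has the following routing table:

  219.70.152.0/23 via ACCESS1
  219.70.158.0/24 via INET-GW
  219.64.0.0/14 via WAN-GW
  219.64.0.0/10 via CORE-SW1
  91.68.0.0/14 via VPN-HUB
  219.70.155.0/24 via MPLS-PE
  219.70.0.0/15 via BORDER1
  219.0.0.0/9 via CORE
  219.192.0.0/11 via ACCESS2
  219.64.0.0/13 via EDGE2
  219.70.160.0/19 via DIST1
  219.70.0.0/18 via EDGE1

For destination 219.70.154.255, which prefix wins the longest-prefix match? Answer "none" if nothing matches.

219.70.0.0/15

Entries matching 219.70.154.255:
  219.0.0.0/9 (219.0.0.0 - 219.127.255.255)
  219.64.0.0/10 (219.64.0.0 - 219.127.255.255)
  219.64.0.0/13 (219.64.0.0 - 219.71.255.255)
  219.70.0.0/15 (219.70.0.0 - 219.71.255.255)
Most specific is 219.70.0.0/15.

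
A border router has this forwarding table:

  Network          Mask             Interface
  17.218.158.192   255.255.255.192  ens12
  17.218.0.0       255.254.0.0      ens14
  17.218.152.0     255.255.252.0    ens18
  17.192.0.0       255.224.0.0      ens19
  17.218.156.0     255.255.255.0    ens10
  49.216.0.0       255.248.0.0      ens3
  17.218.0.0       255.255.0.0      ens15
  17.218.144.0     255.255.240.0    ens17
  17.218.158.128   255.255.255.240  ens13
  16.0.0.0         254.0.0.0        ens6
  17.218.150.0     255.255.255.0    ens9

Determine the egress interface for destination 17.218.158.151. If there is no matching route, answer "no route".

Routes whose prefix contains 17.218.158.151:
  16.0.0.0/7 (16.0.0.0 - 17.255.255.255) -> ens6
  17.192.0.0/11 (17.192.0.0 - 17.223.255.255) -> ens19
  17.218.0.0/15 (17.218.0.0 - 17.219.255.255) -> ens14
  17.218.0.0/16 (17.218.0.0 - 17.218.255.255) -> ens15
  17.218.144.0/20 (17.218.144.0 - 17.218.159.255) -> ens17
More-specific entries that do NOT match:
  17.218.158.128/28 (17.218.158.128 - 17.218.158.143) does not contain 17.218.158.151
  17.218.158.192/26 (17.218.158.192 - 17.218.158.255) does not contain 17.218.158.151
  17.218.156.0/24 (17.218.156.0 - 17.218.156.255) does not contain 17.218.158.151
  17.218.150.0/24 (17.218.150.0 - 17.218.150.255) does not contain 17.218.158.151
  17.218.152.0/22 (17.218.152.0 - 17.218.155.255) does not contain 17.218.158.151
Longest matching prefix is /20 -> interface ens17.

ens17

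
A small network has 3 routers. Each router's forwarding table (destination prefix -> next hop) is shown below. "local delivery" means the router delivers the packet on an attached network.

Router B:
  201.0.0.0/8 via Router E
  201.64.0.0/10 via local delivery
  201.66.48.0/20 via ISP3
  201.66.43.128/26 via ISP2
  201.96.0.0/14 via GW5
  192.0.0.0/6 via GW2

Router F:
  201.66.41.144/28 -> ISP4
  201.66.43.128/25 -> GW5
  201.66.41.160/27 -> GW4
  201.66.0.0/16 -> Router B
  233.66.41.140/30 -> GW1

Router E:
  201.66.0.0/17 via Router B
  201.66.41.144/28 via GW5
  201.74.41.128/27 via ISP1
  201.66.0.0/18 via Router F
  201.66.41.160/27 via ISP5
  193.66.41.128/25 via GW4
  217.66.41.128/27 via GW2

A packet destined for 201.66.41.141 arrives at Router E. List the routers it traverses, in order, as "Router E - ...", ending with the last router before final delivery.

Router E - Router F - Router B

At Router E: longest match for 201.66.41.141 is 201.66.0.0/18 -> Router F
At Router F: longest match for 201.66.41.141 is 201.66.0.0/16 -> Router B
At Router B: longest match for 201.66.41.141 is 201.64.0.0/10 -> local delivery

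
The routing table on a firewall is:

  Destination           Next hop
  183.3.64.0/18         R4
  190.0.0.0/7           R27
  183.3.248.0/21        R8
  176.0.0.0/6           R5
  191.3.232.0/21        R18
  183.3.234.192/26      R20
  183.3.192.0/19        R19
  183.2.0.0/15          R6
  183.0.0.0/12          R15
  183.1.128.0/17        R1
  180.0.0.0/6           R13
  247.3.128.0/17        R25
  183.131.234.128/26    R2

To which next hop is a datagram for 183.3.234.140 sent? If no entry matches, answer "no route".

R6

Routes whose prefix contains 183.3.234.140:
  180.0.0.0/6 (180.0.0.0 - 183.255.255.255) -> R13
  183.0.0.0/12 (183.0.0.0 - 183.15.255.255) -> R15
  183.2.0.0/15 (183.2.0.0 - 183.3.255.255) -> R6
More-specific entries that do NOT match:
  183.3.234.192/26 (183.3.234.192 - 183.3.234.255) does not contain 183.3.234.140
  183.131.234.128/26 (183.131.234.128 - 183.131.234.191) does not contain 183.3.234.140
  183.3.248.0/21 (183.3.248.0 - 183.3.255.255) does not contain 183.3.234.140
  191.3.232.0/21 (191.3.232.0 - 191.3.239.255) does not contain 183.3.234.140
  183.3.192.0/19 (183.3.192.0 - 183.3.223.255) does not contain 183.3.234.140
  183.3.64.0/18 (183.3.64.0 - 183.3.127.255) does not contain 183.3.234.140
  183.1.128.0/17 (183.1.128.0 - 183.1.255.255) does not contain 183.3.234.140
  247.3.128.0/17 (247.3.128.0 - 247.3.255.255) does not contain 183.3.234.140
Longest matching prefix is /15 -> next hop R6.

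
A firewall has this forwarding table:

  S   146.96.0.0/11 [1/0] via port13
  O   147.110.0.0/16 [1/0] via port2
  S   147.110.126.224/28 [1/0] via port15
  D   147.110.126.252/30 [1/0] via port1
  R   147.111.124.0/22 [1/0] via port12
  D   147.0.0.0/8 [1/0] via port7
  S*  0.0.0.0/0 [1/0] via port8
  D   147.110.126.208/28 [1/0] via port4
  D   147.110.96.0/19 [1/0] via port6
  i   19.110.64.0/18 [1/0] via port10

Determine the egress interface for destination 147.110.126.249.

Routes whose prefix contains 147.110.126.249:
  0.0.0.0/0 (default, matches everything) -> port8
  147.0.0.0/8 (147.0.0.0 - 147.255.255.255) -> port7
  147.110.0.0/16 (147.110.0.0 - 147.110.255.255) -> port2
  147.110.96.0/19 (147.110.96.0 - 147.110.127.255) -> port6
More-specific entries that do NOT match:
  147.110.126.252/30 (147.110.126.252 - 147.110.126.255) does not contain 147.110.126.249
  147.110.126.224/28 (147.110.126.224 - 147.110.126.239) does not contain 147.110.126.249
  147.110.126.208/28 (147.110.126.208 - 147.110.126.223) does not contain 147.110.126.249
  147.111.124.0/22 (147.111.124.0 - 147.111.127.255) does not contain 147.110.126.249
Longest matching prefix is /19 -> interface port6.

port6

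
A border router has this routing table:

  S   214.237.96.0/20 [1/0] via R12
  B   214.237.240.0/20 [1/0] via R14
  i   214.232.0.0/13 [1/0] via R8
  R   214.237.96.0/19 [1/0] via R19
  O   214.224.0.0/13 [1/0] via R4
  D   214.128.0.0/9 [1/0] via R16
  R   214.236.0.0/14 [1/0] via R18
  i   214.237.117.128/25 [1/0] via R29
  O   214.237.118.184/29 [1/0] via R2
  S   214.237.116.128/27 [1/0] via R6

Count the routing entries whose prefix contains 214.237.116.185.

Prefixes containing 214.237.116.185:
  214.128.0.0/9 (214.128.0.0 - 214.255.255.255)
  214.232.0.0/13 (214.232.0.0 - 214.239.255.255)
  214.236.0.0/14 (214.236.0.0 - 214.239.255.255)
  214.237.96.0/19 (214.237.96.0 - 214.237.127.255)
Total matching entries: 4.

4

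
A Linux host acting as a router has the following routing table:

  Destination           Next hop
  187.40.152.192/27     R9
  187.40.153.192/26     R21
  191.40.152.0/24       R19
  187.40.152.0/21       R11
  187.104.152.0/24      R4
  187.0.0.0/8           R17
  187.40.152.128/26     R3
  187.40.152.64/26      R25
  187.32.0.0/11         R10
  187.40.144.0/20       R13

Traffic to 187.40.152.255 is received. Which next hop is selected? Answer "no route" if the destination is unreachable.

Routes whose prefix contains 187.40.152.255:
  187.0.0.0/8 (187.0.0.0 - 187.255.255.255) -> R17
  187.32.0.0/11 (187.32.0.0 - 187.63.255.255) -> R10
  187.40.144.0/20 (187.40.144.0 - 187.40.159.255) -> R13
  187.40.152.0/21 (187.40.152.0 - 187.40.159.255) -> R11
More-specific entries that do NOT match:
  187.40.152.192/27 (187.40.152.192 - 187.40.152.223) does not contain 187.40.152.255
  187.40.153.192/26 (187.40.153.192 - 187.40.153.255) does not contain 187.40.152.255
  187.40.152.128/26 (187.40.152.128 - 187.40.152.191) does not contain 187.40.152.255
  187.40.152.64/26 (187.40.152.64 - 187.40.152.127) does not contain 187.40.152.255
  191.40.152.0/24 (191.40.152.0 - 191.40.152.255) does not contain 187.40.152.255
  187.104.152.0/24 (187.104.152.0 - 187.104.152.255) does not contain 187.40.152.255
Longest matching prefix is /21 -> next hop R11.

R11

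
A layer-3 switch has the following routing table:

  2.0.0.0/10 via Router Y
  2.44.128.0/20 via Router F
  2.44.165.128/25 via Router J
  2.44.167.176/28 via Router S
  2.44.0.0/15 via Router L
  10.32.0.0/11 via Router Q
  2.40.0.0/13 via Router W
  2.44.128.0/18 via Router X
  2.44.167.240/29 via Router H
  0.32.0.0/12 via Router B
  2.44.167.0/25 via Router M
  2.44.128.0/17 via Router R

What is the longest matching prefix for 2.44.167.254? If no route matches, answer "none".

2.44.128.0/18

Entries matching 2.44.167.254:
  2.0.0.0/10 (2.0.0.0 - 2.63.255.255)
  2.40.0.0/13 (2.40.0.0 - 2.47.255.255)
  2.44.0.0/15 (2.44.0.0 - 2.45.255.255)
  2.44.128.0/17 (2.44.128.0 - 2.44.255.255)
  2.44.128.0/18 (2.44.128.0 - 2.44.191.255)
Most specific is 2.44.128.0/18.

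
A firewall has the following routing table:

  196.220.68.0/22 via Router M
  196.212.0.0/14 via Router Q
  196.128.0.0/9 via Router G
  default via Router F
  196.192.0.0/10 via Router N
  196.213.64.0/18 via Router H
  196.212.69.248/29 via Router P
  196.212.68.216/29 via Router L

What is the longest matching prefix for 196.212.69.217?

196.212.0.0/14

Entries matching 196.212.69.217:
  0.0.0.0/0 (default, matches everything)
  196.128.0.0/9 (196.128.0.0 - 196.255.255.255)
  196.192.0.0/10 (196.192.0.0 - 196.255.255.255)
  196.212.0.0/14 (196.212.0.0 - 196.215.255.255)
Most specific is 196.212.0.0/14.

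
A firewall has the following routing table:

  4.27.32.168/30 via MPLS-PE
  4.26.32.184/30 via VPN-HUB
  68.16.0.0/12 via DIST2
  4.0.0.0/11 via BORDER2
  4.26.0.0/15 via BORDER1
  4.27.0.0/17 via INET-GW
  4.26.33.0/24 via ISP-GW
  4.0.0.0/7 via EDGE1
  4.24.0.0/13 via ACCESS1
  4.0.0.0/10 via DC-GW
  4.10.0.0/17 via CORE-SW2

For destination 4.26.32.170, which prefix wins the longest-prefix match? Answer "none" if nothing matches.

4.26.0.0/15

Entries matching 4.26.32.170:
  4.0.0.0/7 (4.0.0.0 - 5.255.255.255)
  4.0.0.0/10 (4.0.0.0 - 4.63.255.255)
  4.0.0.0/11 (4.0.0.0 - 4.31.255.255)
  4.24.0.0/13 (4.24.0.0 - 4.31.255.255)
  4.26.0.0/15 (4.26.0.0 - 4.27.255.255)
Most specific is 4.26.0.0/15.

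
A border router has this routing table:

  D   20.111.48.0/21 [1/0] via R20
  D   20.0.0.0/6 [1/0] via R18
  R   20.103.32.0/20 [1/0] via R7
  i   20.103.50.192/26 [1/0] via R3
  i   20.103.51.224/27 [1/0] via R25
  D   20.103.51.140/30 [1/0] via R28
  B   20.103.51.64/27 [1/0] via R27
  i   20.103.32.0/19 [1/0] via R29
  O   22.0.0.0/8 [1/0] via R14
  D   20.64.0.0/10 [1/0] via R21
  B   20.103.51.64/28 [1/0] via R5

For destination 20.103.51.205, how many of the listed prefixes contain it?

Prefixes containing 20.103.51.205:
  20.0.0.0/6 (20.0.0.0 - 23.255.255.255)
  20.64.0.0/10 (20.64.0.0 - 20.127.255.255)
  20.103.32.0/19 (20.103.32.0 - 20.103.63.255)
Total matching entries: 3.

3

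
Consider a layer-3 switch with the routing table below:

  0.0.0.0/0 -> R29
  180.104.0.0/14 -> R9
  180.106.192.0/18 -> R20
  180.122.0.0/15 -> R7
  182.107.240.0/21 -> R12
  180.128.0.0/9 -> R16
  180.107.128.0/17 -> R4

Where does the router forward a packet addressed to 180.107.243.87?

Routes whose prefix contains 180.107.243.87:
  0.0.0.0/0 (default, matches everything) -> R29
  180.104.0.0/14 (180.104.0.0 - 180.107.255.255) -> R9
  180.107.128.0/17 (180.107.128.0 - 180.107.255.255) -> R4
More-specific entries that do NOT match:
  182.107.240.0/21 (182.107.240.0 - 182.107.247.255) does not contain 180.107.243.87
  180.106.192.0/18 (180.106.192.0 - 180.106.255.255) does not contain 180.107.243.87
Longest matching prefix is /17 -> next hop R4.

R4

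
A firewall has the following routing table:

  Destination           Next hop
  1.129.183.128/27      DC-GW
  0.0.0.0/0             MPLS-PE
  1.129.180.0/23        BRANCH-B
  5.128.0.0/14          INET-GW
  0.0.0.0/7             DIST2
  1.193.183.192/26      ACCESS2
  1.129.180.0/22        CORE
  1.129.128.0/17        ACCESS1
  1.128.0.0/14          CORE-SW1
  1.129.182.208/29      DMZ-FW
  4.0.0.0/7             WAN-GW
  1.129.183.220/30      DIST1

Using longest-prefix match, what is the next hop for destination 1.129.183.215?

Routes whose prefix contains 1.129.183.215:
  0.0.0.0/0 (default, matches everything) -> MPLS-PE
  0.0.0.0/7 (0.0.0.0 - 1.255.255.255) -> DIST2
  1.128.0.0/14 (1.128.0.0 - 1.131.255.255) -> CORE-SW1
  1.129.128.0/17 (1.129.128.0 - 1.129.255.255) -> ACCESS1
  1.129.180.0/22 (1.129.180.0 - 1.129.183.255) -> CORE
More-specific entries that do NOT match:
  1.129.183.220/30 (1.129.183.220 - 1.129.183.223) does not contain 1.129.183.215
  1.129.182.208/29 (1.129.182.208 - 1.129.182.215) does not contain 1.129.183.215
  1.129.183.128/27 (1.129.183.128 - 1.129.183.159) does not contain 1.129.183.215
  1.193.183.192/26 (1.193.183.192 - 1.193.183.255) does not contain 1.129.183.215
  1.129.180.0/23 (1.129.180.0 - 1.129.181.255) does not contain 1.129.183.215
Longest matching prefix is /22 -> next hop CORE.

CORE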